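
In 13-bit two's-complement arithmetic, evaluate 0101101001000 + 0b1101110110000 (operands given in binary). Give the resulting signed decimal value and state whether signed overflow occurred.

0101101001000 = 2888 (signed)
0b1101110110000 → 1101110110000 = -1104 (signed)
  0101101001000
+ 1101110110000
= 0011011111000  (discard carry-out 1)
Result 0011011111000: MSB = 0 → value 1784.
Addends have opposite signs, so signed overflow cannot occur.

1784; no overflow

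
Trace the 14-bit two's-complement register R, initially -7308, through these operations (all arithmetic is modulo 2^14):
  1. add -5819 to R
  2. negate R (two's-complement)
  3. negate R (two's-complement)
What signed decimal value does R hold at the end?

3257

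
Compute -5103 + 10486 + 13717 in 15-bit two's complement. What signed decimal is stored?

-13668

-5103 + 10486 = 5383 (001010100000111)
5383 + 13717 = 19100 → wraps to -13668 (100101010011100)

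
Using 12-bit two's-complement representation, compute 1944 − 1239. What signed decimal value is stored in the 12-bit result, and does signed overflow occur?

1944 → 011110011000
1239 → 010011010111
Subtract via negate-and-add: invert 010011010111 + 1 = 101100101001 (i.e. -1239).
  011110011000
+ 101100101001
= 001011000001  (discard carry-out 1)
Result 001011000001: MSB = 0 → value 705.
Addends (after negating the subtrahend) have opposite signs, so signed overflow cannot occur.

705; no overflow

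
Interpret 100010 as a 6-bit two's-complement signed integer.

MSB is 1, so the value is negative.
Invert: 011101. Add 1: 011110 = 30. So the value is −30.

-30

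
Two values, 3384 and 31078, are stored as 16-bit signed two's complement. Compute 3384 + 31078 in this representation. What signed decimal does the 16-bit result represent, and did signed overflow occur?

3384 → 0000110100111000
31078 → 0111100101100110
  0000110100111000
+ 0111100101100110
= 1000011010011110
Result 1000011010011110: MSB = 1 → 34462 − 65536 = -31074.
Both addends are non-negative but the stored result is negative: signed overflow. The true value 3384 + 31078 = 34462 lies outside [-32768, 32767].

-31074; overflow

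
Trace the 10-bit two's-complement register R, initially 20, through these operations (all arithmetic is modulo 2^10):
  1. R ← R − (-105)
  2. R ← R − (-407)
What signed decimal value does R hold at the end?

-492

Start: R = 20 = 0000010100.
R = 20 − (-105) = 125 = 0001111101
R = 125 − (-407) = 532; wraps to -492 = 1000010100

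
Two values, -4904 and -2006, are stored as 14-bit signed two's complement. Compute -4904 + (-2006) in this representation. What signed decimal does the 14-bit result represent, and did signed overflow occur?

-6910; no overflow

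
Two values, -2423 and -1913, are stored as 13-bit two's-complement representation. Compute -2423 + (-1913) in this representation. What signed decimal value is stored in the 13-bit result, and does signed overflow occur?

-2423 → 1011010001001
-1913 → 1100010000111
  1011010001001
+ 1100010000111
= 0111100010000  (discard carry-out 1)
Result 0111100010000: MSB = 0 → value 3856.
Both addends are negative but the stored result is non-negative: signed overflow. The true value -2423 + (-1913) = -4336 lies outside [-4096, 4095].

3856; overflow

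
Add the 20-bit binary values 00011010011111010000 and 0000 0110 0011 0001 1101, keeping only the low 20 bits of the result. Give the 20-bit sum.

  00011010011111010000
+ 00000110001100011101
= 00100000101011101101

00100000101011101101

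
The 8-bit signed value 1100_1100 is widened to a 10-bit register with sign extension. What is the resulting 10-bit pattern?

1111001100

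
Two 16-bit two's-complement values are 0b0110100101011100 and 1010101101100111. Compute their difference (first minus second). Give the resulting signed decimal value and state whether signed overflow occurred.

-16907; overflow

0b0110100101011100 → 0110100101011100 = 26972 (signed)
1010101101100111 = -21657 (signed)
Subtract via negate-and-add: invert 1010101101100111 + 1 = 0101010010011001 (i.e. 21657).
  0110100101011100
+ 0101010010011001
= 1011110111110101
Result 1011110111110101: MSB = 1 → 48629 − 65536 = -16907.
Both addends (after negating the subtrahend) are non-negative but the stored result is negative: signed overflow. The true value 26972 − (-21657) = 48629 lies outside [-32768, 32767].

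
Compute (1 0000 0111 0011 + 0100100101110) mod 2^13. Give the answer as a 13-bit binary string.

1100110100001

  1000001110011
+ 0100100101110
= 1100110100001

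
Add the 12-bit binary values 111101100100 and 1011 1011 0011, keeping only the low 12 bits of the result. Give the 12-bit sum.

  111101100100
+ 101110110011
= 101100010111  (discard carry-out 1)

101100010111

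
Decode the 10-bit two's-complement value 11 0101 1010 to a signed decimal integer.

MSB is 1, so the value is negative.
Unsigned reading: 858. Subtract 2^10 = 1024: 858 − 1024 = -166.

-166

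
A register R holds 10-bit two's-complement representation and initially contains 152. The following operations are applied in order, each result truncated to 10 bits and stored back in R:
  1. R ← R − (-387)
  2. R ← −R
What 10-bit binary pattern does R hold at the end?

0111100101

Start: R = 152 = 0010011000.
R = 152 − (-387) = 539; wraps to -485 = 1000011011
R = −(-485) = 485 = 0111100101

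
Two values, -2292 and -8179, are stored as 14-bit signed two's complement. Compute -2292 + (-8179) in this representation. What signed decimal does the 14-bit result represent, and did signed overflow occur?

-2292 → 11011100001100
-8179 → 10000000001101
  11011100001100
+ 10000000001101
= 01011100011001  (discard carry-out 1)
Result 01011100011001: MSB = 0 → value 5913.
Both addends are negative but the stored result is non-negative: signed overflow. The true value -2292 + (-8179) = -10471 lies outside [-8192, 8191].

5913; overflow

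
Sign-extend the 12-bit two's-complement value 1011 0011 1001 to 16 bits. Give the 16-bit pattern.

MSB of 101100111001 is 1; replicate it into the new high bits.
1111|101100111001 → 1111101100111001 (still -1223).

1111101100111001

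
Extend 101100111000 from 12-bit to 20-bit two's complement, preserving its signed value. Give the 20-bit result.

MSB of 101100111000 is 1; replicate it into the new high bits.
11111111|101100111000 → 11111111101100111000 (still -1224).

11111111101100111000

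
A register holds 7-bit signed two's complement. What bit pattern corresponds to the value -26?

|-26| = 26 = 0011010 in 7 bits.
Invert the bits: 1100101. Add 1: 1100110.

1100110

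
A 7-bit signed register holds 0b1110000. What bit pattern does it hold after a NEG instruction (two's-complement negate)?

0010000

Invert: 0001111. Add 1: 0010000.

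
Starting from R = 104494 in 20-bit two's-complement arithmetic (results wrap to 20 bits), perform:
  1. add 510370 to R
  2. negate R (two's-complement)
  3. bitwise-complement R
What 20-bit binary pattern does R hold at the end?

10010110000111001111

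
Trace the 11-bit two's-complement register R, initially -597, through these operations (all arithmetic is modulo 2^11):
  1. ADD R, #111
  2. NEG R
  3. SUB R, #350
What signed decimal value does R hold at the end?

136

Start: R = -597 = 10110101011.
R = -597 + 111 = -486 = 11000011010
R = −(-486) = 486 = 00111100110
R = 486 − 350 = 136 = 00010001000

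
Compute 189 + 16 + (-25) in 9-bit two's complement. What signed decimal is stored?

180

189 + 16 = 205 (011001101)
205 + (-25) = 180 (010110100)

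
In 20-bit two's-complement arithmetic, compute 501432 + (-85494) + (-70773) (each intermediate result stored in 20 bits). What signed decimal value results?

345165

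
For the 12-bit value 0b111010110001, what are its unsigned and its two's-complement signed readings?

unsigned = 3761, signed = -335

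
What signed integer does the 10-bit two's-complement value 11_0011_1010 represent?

-198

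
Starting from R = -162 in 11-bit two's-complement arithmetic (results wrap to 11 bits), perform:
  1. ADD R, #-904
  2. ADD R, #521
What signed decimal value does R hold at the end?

Start: R = -162 = 11101011110.
R = -162 + (-904) = -1066; wraps to 982 = 01111010110
R = 982 + 521 = 1503; wraps to -545 = 10111011111

-545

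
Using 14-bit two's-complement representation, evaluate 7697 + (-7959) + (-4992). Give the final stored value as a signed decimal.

7697 + (-7959) = -262 (11111011111010)
-262 + (-4992) = -5254 (10101101111010)

-5254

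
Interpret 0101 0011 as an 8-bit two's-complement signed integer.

MSB is 0, so the value is non-negative: 01010011 = 83.

83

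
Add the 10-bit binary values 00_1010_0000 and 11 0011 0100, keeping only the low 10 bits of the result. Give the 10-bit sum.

  0010100000
+ 1100110100
= 1111010100

1111010100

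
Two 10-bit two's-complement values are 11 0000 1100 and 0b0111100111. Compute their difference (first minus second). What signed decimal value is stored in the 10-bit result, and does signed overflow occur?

293; overflow

11 0000 1100 → 1100001100 = -244 (signed)
0b0111100111 → 0111100111 = 487 (signed)
Subtract via negate-and-add: invert 0111100111 + 1 = 1000011001 (i.e. -487).
  1100001100
+ 1000011001
= 0100100101  (discard carry-out 1)
Result 0100100101: MSB = 0 → value 293.
Both addends (after negating the subtrahend) are negative but the stored result is non-negative: signed overflow. The true value -244 − 487 = -731 lies outside [-512, 511].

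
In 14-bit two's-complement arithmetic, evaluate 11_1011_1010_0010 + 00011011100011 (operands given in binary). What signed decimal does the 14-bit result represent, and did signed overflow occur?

11_1011_1010_0010 → 11101110100010 = -1118 (signed)
00011011100011 = 1763 (signed)
  11101110100010
+ 00011011100011
= 00001010000101  (discard carry-out 1)
Result 00001010000101: MSB = 0 → value 645.
Addends have opposite signs, so signed overflow cannot occur.

645; no overflow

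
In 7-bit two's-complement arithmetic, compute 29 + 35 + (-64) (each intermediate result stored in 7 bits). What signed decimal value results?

0

29 + 35 = 64 → wraps to -64 (1000000)
-64 + (-64) = -128 → wraps to 0 (0000000)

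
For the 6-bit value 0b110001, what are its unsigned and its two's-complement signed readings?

Unsigned: 110001 = 49.
Signed: MSB=1 → 49 − 64 = -15.

unsigned = 49, signed = -15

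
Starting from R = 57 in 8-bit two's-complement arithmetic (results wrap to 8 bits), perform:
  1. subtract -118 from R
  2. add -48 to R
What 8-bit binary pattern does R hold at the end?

01111111

Start: R = 57 = 00111001.
R = 57 − (-118) = 175; wraps to -81 = 10101111
R = -81 + (-48) = -129; wraps to 127 = 01111111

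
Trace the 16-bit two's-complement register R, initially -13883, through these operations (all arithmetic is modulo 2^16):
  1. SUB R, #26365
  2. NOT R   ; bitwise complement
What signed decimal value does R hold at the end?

Start: R = -13883 = 1100100111000101.
R = -13883 − 26365 = -40248; wraps to 25288 = 0110001011001000
R = NOT 0110001011001000 = 1001110100110111 = -25289

-25289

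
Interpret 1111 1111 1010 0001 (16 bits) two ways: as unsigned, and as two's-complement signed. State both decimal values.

Unsigned: 1111111110100001 = 65441.
Signed: MSB=1 → 65441 − 65536 = -95.

unsigned = 65441, signed = -95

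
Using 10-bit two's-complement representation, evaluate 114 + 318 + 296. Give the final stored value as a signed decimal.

-296

114 + 318 = 432 (0110110000)
432 + 296 = 728 → wraps to -296 (1011011000)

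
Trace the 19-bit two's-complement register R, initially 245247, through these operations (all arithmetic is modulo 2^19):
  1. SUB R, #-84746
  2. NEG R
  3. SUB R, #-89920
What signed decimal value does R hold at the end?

Start: R = 245247 = 0111011110111111111.
R = 245247 − (-84746) = 329993; wraps to -194295 = 1010000100100001001
R = −(-194295) = 194295 = 0101111011011110111
R = 194295 − (-89920) = 284215; wraps to -240073 = 1000101011000110111

-240073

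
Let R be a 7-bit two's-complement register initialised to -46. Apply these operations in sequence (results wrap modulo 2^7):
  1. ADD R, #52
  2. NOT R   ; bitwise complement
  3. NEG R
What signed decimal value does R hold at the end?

Start: R = -46 = 1010010.
R = -46 + 52 = 6 = 0000110
R = NOT 0000110 = 1111001 = -7
R = −(-7) = 7 = 0000111

7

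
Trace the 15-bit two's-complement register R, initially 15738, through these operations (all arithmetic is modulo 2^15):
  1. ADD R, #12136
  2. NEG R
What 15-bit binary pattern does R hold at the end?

Start: R = 15738 = 011110101111010.
R = 15738 + 12136 = 27874; wraps to -4894 = 110110011100010
R = −(-4894) = 4894 = 001001100011110

001001100011110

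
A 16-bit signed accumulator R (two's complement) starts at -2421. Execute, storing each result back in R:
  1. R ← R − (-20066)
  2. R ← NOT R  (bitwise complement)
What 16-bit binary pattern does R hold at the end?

1011101100010010

Start: R = -2421 = 1111011010001011.
R = -2421 − (-20066) = 17645 = 0100010011101101
R = NOT 0100010011101101 = 1011101100010010 = -17646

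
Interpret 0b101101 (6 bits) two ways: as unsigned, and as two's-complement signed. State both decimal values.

unsigned = 45, signed = -19

Unsigned: 101101 = 45.
Signed: MSB=1 → 45 − 64 = -19.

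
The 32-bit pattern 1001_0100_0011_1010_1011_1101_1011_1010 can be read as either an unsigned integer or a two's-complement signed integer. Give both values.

unsigned = 2486877626, signed = -1808089670

Unsigned: 10010100001110101011110110111010 = 2486877626.
Signed: MSB=1 → 2486877626 − 4294967296 = -1808089670.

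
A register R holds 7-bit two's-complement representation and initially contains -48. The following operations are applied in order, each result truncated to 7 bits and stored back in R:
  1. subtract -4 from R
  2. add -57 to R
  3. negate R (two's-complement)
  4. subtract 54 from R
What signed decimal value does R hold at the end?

47

Start: R = -48 = 1010000.
R = -48 − (-4) = -44 = 1010100
R = -44 + (-57) = -101; wraps to 27 = 0011011
R = −(27) = -27 = 1100101
R = -27 − 54 = -81; wraps to 47 = 0101111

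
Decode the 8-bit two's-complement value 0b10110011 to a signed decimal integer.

-77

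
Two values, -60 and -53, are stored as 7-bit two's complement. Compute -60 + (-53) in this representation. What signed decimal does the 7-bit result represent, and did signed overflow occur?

-60 → 1000100
-53 → 1001011
  1000100
+ 1001011
= 0001111  (discard carry-out 1)
Result 0001111: MSB = 0 → value 15.
Both addends are negative but the stored result is non-negative: signed overflow. The true value -60 + (-53) = -113 lies outside [-64, 63].

15; overflow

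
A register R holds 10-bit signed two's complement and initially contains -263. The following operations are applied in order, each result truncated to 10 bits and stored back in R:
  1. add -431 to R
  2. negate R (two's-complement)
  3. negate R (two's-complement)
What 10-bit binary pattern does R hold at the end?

0101001010

Start: R = -263 = 1011111001.
R = -263 + (-431) = -694; wraps to 330 = 0101001010
R = −(330) = -330 = 1010110110
R = −(-330) = 330 = 0101001010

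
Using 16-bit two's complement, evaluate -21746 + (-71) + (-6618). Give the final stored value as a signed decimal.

-21746 + (-71) = -21817 (1010101011000111)
-21817 + (-6618) = -28435 (1001000011101101)

-28435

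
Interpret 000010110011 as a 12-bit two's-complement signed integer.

MSB is 0, so the value is non-negative: 000010110011 = 179.

179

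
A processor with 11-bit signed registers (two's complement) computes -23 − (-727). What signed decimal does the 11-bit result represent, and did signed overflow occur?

704; no overflow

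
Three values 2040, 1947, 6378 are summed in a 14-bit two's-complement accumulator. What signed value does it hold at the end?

-6019

2040 + 1947 = 3987 (00111110010011)
3987 + 6378 = 10365 → wraps to -6019 (10100001111101)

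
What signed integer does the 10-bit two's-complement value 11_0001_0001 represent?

-239

MSB is 1, so the value is negative.
Unsigned reading: 785. Subtract 2^10 = 1024: 785 − 1024 = -239.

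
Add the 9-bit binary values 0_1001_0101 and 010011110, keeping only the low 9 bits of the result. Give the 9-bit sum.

100110011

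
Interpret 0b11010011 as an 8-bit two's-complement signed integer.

-45

MSB is 1, so the value is negative.
Invert: 00101100. Add 1: 00101101 = 45. So the value is −45.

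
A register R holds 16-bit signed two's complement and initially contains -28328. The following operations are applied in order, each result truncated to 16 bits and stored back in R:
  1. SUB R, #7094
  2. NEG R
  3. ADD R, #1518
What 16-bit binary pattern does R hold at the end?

1001000001001100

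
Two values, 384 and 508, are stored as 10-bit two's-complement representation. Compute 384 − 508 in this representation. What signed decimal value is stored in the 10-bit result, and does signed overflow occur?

384 → 0110000000
508 → 0111111100
Subtract via negate-and-add: invert 0111111100 + 1 = 1000000100 (i.e. -508).
  0110000000
+ 1000000100
= 1110000100
Result 1110000100: MSB = 1 → 900 − 1024 = -124.
Addends (after negating the subtrahend) have opposite signs, so signed overflow cannot occur.

-124; no overflow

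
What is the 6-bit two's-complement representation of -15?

110001

|-15| = 15 = 001111 in 6 bits.
Invert the bits: 110000. Add 1: 110001.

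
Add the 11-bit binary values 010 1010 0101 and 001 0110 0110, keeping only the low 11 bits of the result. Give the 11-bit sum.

10000001011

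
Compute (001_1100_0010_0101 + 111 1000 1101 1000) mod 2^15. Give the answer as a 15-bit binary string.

  001110000100101
+ 111100011011000
= 001010011111101  (discard carry-out 1)

001010011111101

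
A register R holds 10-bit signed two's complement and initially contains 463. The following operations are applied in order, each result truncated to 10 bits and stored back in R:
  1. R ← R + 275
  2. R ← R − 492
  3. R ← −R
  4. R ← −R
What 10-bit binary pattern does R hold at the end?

0011110110

Start: R = 463 = 0111001111.
R = 463 + 275 = 738; wraps to -286 = 1011100010
R = -286 − 492 = -778; wraps to 246 = 0011110110
R = −(246) = -246 = 1100001010
R = −(-246) = 246 = 0011110110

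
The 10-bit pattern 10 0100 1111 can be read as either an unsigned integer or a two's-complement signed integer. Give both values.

Unsigned: 1001001111 = 591.
Signed: MSB=1 → 591 − 1024 = -433.

unsigned = 591, signed = -433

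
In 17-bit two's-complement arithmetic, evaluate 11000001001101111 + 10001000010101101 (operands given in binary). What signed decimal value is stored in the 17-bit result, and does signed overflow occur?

37660; overflow

11000001001101111 = -32145 (signed)
10001000010101101 = -61267 (signed)
  11000001001101111
+ 10001000010101101
= 01001001100011100  (discard carry-out 1)
Result 01001001100011100: MSB = 0 → value 37660.
Both addends are negative but the stored result is non-negative: signed overflow. The true value -32145 + (-61267) = -93412 lies outside [-65536, 65535].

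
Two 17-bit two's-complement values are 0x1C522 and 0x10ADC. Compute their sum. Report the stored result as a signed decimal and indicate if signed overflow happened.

0x1C522 = 11100010100100010 = -15070 (signed)
0x10ADC = 10000101011011100 = -62756 (signed)
  11100010100100010
+ 10000101011011100
= 01100111111111110  (discard carry-out 1)
Result 01100111111111110: MSB = 0 → value 53246.
Both addends are negative but the stored result is non-negative: signed overflow. The true value -15070 + (-62756) = -77826 lies outside [-65536, 65535].

53246; overflow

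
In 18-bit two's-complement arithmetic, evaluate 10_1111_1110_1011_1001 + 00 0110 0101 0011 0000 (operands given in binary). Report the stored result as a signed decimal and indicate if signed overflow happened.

10_1111_1110_1011_1001 → 101111111010111001 = -65863 (signed)
00 0110 0101 0011 0000 → 000110010100110000 = 25904 (signed)
  101111111010111001
+ 000110010100110000
= 110110001111101001
Result 110110001111101001: MSB = 1 → 222185 − 262144 = -39959.
Addends have opposite signs, so signed overflow cannot occur.

-39959; no overflow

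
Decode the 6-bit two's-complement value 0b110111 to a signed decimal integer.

-9

MSB is 1, so the value is negative.
Unsigned reading: 55. Subtract 2^6 = 64: 55 − 64 = -9.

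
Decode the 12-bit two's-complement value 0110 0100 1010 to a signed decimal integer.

1610

MSB is 0, so the value is non-negative: 011001001010 = 1610.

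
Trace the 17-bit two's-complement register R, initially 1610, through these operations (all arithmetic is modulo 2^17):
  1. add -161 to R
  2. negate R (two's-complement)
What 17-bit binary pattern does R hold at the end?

11111101001010111

Start: R = 1610 = 00000011001001010.
R = 1610 + (-161) = 1449 = 00000010110101001
R = −(1449) = -1449 = 11111101001010111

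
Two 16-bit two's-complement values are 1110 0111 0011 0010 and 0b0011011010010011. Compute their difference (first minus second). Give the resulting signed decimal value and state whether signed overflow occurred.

1110 0111 0011 0010 → 1110011100110010 = -6350 (signed)
0b0011011010010011 → 0011011010010011 = 13971 (signed)
Subtract via negate-and-add: invert 0011011010010011 + 1 = 1100100101101101 (i.e. -13971).
  1110011100110010
+ 1100100101101101
= 1011000010011111  (discard carry-out 1)
Result 1011000010011111: MSB = 1 → 45215 − 65536 = -20321.
Both addends (after negating the subtrahend) are negative and so is the stored result: no signed overflow.

-20321; no overflow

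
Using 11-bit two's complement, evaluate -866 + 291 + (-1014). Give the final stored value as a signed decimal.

-866 + 291 = -575 (10111000001)
-575 + (-1014) = -1589 → wraps to 459 (00111001011)

459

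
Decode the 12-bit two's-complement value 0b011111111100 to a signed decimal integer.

MSB is 0, so the value is non-negative: 011111111100 = 2044.

2044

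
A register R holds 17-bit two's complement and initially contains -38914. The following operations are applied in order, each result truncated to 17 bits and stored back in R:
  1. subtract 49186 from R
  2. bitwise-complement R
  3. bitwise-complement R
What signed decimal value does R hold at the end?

42972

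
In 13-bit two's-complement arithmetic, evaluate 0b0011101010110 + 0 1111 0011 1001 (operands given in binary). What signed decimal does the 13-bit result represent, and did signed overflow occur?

-2417; overflow

0b0011101010110 → 0011101010110 = 1878 (signed)
0 1111 0011 1001 → 0111100111001 = 3897 (signed)
  0011101010110
+ 0111100111001
= 1011010001111
Result 1011010001111: MSB = 1 → 5775 − 8192 = -2417.
Both addends are non-negative but the stored result is negative: signed overflow. The true value 1878 + 3897 = 5775 lies outside [-4096, 4095].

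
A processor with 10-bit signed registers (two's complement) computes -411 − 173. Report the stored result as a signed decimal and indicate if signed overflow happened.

440; overflow

-411 → 1001100101
173 → 0010101101
Subtract via negate-and-add: invert 0010101101 + 1 = 1101010011 (i.e. -173).
  1001100101
+ 1101010011
= 0110111000  (discard carry-out 1)
Result 0110111000: MSB = 0 → value 440.
Both addends (after negating the subtrahend) are negative but the stored result is non-negative: signed overflow. The true value -411 − 173 = -584 lies outside [-512, 511].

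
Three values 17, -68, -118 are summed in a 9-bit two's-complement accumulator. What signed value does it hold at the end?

17 + (-68) = -51 (111001101)
-51 + (-118) = -169 (101010111)

-169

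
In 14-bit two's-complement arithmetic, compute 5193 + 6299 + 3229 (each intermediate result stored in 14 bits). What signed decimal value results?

5193 + 6299 = 11492 → wraps to -4892 (10110011100100)
-4892 + 3229 = -1663 (11100110000001)

-1663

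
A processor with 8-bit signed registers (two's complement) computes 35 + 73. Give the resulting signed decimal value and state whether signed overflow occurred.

35 → 00100011
73 → 01001001
  00100011
+ 01001001
= 01101100
Result 01101100: MSB = 0 → value 108.
Both addends are non-negative and so is the stored result: no signed overflow.

108; no overflow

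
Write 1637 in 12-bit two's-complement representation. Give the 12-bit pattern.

011001100101

1637 is non-negative, so write it directly in 12 bits: 011001100101.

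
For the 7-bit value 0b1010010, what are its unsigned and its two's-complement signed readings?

Unsigned: 1010010 = 82.
Signed: MSB=1 → 82 − 128 = -46.

unsigned = 82, signed = -46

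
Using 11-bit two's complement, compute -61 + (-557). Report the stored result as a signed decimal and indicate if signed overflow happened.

-618; no overflow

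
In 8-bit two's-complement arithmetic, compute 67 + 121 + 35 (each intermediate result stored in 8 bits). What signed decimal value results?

67 + 121 = 188 → wraps to -68 (10111100)
-68 + 35 = -33 (11011111)

-33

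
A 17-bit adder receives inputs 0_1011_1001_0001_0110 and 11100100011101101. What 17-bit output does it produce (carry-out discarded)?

01000001000000011

  01011100100010110
+ 11100100011101101
= 01000001000000011  (discard carry-out 1)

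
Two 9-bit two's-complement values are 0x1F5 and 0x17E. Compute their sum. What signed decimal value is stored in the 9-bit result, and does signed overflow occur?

-141; no overflow

0x1F5 = 111110101 = -11 (signed)
0x17E = 101111110 = -130 (signed)
  111110101
+ 101111110
= 101110011  (discard carry-out 1)
Result 101110011: MSB = 1 → 371 − 512 = -141.
Both addends are negative and so is the stored result: no signed overflow.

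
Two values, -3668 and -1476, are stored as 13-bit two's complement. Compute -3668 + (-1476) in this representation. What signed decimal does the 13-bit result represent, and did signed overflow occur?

-3668 → 1000110101100
-1476 → 1101000111100
  1000110101100
+ 1101000111100
= 0101111101000  (discard carry-out 1)
Result 0101111101000: MSB = 0 → value 3048.
Both addends are negative but the stored result is non-negative: signed overflow. The true value -3668 + (-1476) = -5144 lies outside [-4096, 4095].

3048; overflow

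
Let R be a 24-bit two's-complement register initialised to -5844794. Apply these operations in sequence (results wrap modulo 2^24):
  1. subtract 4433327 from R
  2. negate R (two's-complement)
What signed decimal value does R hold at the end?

Start: R = -5844794 = 101001101101000011000110.
R = -5844794 − 4433327 = -10278121; wraps to 6499095 = 011000110010101100010111
R = −(6499095) = -6499095 = 100111001101010011101001

-6499095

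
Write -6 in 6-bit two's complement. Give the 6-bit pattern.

|-6| = 6 = 000110 in 6 bits.
Invert the bits: 111001. Add 1: 111010.
Check: 111010 reads as 58 − 64 = -6.

111010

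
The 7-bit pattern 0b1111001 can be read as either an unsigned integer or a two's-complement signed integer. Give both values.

unsigned = 121, signed = -7

Unsigned: 1111001 = 121.
Signed: MSB=1 → 121 − 128 = -7.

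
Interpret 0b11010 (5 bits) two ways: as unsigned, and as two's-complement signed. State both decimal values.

unsigned = 26, signed = -6

Unsigned: 11010 = 26.
Signed: MSB=1 → 26 − 32 = -6.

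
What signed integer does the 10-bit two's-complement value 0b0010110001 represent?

177

MSB is 0, so the value is non-negative: 0010110001 = 177.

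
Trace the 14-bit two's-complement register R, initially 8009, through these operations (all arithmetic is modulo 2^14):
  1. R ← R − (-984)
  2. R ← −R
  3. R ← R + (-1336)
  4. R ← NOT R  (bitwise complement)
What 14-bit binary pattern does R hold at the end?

Start: R = 8009 = 01111101001001.
R = 8009 − (-984) = 8993; wraps to -7391 = 10001100100001
R = −(-7391) = 7391 = 01110011011111
R = 7391 + (-1336) = 6055 = 01011110100111
R = NOT 01011110100111 = 10100001011000 = -6056

10100001011000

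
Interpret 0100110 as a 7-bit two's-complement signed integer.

38

MSB is 0, so the value is non-negative: 0100110 = 38.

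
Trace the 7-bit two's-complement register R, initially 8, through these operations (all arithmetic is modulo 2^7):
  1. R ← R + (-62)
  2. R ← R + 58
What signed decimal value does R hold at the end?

4

Start: R = 8 = 0001000.
R = 8 + (-62) = -54 = 1001010
R = -54 + 58 = 4 = 0000100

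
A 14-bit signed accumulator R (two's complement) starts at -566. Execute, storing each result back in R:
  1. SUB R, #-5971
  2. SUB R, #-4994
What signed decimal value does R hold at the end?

-5985

Start: R = -566 = 11110111001010.
R = -566 − (-5971) = 5405 = 01010100011101
R = 5405 − (-4994) = 10399; wraps to -5985 = 10100010011111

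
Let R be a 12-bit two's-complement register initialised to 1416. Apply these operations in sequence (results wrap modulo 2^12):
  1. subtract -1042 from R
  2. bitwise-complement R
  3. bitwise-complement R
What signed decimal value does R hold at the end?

Start: R = 1416 = 010110001000.
R = 1416 − (-1042) = 2458; wraps to -1638 = 100110011010
R = NOT 100110011010 = 011001100101 = 1637
R = NOT 011001100101 = 100110011010 = -1638

-1638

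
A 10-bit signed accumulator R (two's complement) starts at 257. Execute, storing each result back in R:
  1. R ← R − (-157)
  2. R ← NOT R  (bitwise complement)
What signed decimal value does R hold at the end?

-415

Start: R = 257 = 0100000001.
R = 257 − (-157) = 414 = 0110011110
R = NOT 0110011110 = 1001100001 = -415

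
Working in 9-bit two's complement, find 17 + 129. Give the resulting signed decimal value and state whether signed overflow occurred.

146; no overflow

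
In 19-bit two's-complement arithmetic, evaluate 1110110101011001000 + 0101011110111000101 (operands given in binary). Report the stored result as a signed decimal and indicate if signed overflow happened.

1110110101011001000 = -38200 (signed)
0101011110111000101 = 179653 (signed)
  1110110101011001000
+ 0101011110111000101
= 0100010100010001101  (discard carry-out 1)
Result 0100010100010001101: MSB = 0 → value 141453.
Addends have opposite signs, so signed overflow cannot occur.

141453; no overflow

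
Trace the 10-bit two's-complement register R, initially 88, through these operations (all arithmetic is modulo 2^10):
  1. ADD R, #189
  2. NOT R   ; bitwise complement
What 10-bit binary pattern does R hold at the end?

Start: R = 88 = 0001011000.
R = 88 + 189 = 277 = 0100010101
R = NOT 0100010101 = 1011101010 = -278

1011101010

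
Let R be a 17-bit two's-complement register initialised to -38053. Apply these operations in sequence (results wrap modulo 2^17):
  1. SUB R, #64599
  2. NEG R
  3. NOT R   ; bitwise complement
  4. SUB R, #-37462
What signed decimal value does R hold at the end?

-65191

Start: R = -38053 = 10110101101011011.
R = -38053 − 64599 = -102652; wraps to 28420 = 00110111100000100
R = −(28420) = -28420 = 11001000011111100
R = NOT 11001000011111100 = 00110111100000011 = 28419
R = 28419 − (-37462) = 65881; wraps to -65191 = 10000000101011001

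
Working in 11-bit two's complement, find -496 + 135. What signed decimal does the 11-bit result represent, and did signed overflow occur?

-496 → 11000010000
135 → 00010000111
  11000010000
+ 00010000111
= 11010010111
Result 11010010111: MSB = 1 → 1687 − 2048 = -361.
Addends have opposite signs, so signed overflow cannot occur.

-361; no overflow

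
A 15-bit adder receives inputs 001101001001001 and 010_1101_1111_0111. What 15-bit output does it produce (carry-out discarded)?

100100001000000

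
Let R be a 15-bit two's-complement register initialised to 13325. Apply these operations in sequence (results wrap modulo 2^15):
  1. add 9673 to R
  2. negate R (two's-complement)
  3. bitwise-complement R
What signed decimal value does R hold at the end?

Start: R = 13325 = 011010000001101.
R = 13325 + 9673 = 22998; wraps to -9770 = 101100111010110
R = −(-9770) = 9770 = 010011000101010
R = NOT 010011000101010 = 101100111010101 = -9771

-9771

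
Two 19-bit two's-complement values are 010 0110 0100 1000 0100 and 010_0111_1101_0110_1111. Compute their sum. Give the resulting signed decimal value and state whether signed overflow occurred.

-204301; overflow

010 0110 0100 1000 0100 → 0100110010010000100 = 156804 (signed)
010_0111_1101_0110_1111 → 0100111110101101111 = 163183 (signed)
  0100110010010000100
+ 0100111110101101111
= 1001110000111110011
Result 1001110000111110011: MSB = 1 → 319987 − 524288 = -204301.
Both addends are non-negative but the stored result is negative: signed overflow. The true value 156804 + 163183 = 319987 lies outside [-262144, 262143].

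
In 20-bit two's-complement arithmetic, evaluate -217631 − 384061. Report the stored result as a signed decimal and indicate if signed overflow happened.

446884; overflow

-217631 → 11001010110111100001
384061 → 01011101110000111101
Subtract via negate-and-add: invert 01011101110000111101 + 1 = 10100010001111000011 (i.e. -384061).
  11001010110111100001
+ 10100010001111000011
= 01101101000110100100  (discard carry-out 1)
Result 01101101000110100100: MSB = 0 → value 446884.
Both addends (after negating the subtrahend) are negative but the stored result is non-negative: signed overflow. The true value -217631 − 384061 = -601692 lies outside [-524288, 524287].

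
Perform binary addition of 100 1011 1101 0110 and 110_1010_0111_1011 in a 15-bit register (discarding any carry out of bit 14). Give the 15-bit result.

011011001010001

  100101111010110
+ 110101001111011
= 011011001010001  (discard carry-out 1)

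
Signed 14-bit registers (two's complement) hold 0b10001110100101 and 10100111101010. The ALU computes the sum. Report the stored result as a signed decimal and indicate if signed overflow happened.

3471; overflow

0b10001110100101 → 10001110100101 = -7259 (signed)
10100111101010 = -5654 (signed)
  10001110100101
+ 10100111101010
= 00110110001111  (discard carry-out 1)
Result 00110110001111: MSB = 0 → value 3471.
Both addends are negative but the stored result is non-negative: signed overflow. The true value -7259 + (-5654) = -12913 lies outside [-8192, 8191].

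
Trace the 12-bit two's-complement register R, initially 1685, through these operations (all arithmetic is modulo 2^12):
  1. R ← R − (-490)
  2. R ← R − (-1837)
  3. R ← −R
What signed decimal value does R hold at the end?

84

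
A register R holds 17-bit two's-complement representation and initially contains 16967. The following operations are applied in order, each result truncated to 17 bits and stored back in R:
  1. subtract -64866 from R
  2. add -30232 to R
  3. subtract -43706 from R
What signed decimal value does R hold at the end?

-35765

Start: R = 16967 = 00100001001000111.
R = 16967 − (-64866) = 81833; wraps to -49239 = 10011111110101001
R = -49239 + (-30232) = -79471; wraps to 51601 = 01100100110010001
R = 51601 − (-43706) = 95307; wraps to -35765 = 10111010001001011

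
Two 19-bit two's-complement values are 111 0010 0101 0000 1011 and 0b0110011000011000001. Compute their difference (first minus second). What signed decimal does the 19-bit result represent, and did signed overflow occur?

259146; overflow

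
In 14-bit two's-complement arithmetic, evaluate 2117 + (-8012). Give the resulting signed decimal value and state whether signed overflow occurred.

-5895; no overflow

2117 → 00100001000101
-8012 → 10000010110100
  00100001000101
+ 10000010110100
= 10100011111001
Result 10100011111001: MSB = 1 → 10489 − 16384 = -5895.
Addends have opposite signs, so signed overflow cannot occur.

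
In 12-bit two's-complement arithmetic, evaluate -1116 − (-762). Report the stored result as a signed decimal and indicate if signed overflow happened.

-1116 → 101110100100
-762 → 110100000110
Subtract via negate-and-add: invert 110100000110 + 1 = 001011111010 (i.e. 762).
  101110100100
+ 001011111010
= 111010011110
Result 111010011110: MSB = 1 → 3742 − 4096 = -354.
Addends (after negating the subtrahend) have opposite signs, so signed overflow cannot occur.

-354; no overflow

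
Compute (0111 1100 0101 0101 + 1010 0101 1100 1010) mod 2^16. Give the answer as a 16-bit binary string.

  0111110001010101
+ 1010010111001010
= 0010001000011111  (discard carry-out 1)

0010001000011111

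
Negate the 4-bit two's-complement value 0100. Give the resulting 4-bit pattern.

Invert: 1011. Add 1: 1100.
Check: 0100 = 4, 1100 = -4.

1100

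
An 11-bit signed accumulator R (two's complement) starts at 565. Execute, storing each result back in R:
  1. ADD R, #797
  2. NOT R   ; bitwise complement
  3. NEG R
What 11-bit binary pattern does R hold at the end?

10101010011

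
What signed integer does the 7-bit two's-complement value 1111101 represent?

-3

MSB is 1, so the value is negative.
Invert: 0000010. Add 1: 0000011 = 3. So the value is −3.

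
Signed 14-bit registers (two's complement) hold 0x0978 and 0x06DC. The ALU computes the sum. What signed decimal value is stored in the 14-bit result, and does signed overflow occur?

4180; no overflow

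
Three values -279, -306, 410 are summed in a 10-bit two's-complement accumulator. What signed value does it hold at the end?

-175

-279 + (-306) = -585 → wraps to 439 (0110110111)
439 + 410 = 849 → wraps to -175 (1101010001)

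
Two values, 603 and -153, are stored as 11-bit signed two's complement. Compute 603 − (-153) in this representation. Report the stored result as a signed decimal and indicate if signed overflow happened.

603 → 01001011011
-153 → 11101100111
Subtract via negate-and-add: invert 11101100111 + 1 = 00010011001 (i.e. 153).
  01001011011
+ 00010011001
= 01011110100
Result 01011110100: MSB = 0 → value 756.
Both addends (after negating the subtrahend) are non-negative and so is the stored result: no signed overflow.

756; no overflow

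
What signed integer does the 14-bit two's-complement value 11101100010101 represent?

-1259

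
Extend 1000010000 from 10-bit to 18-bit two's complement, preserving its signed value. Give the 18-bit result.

111111111000010000

MSB of 1000010000 is 1; replicate it into the new high bits.
11111111|1000010000 → 111111111000010000 (still -496).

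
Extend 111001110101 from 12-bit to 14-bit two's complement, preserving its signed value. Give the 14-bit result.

MSB of 111001110101 is 1; replicate it into the new high bits.
11|111001110101 → 11111001110101 (still -395).

11111001110101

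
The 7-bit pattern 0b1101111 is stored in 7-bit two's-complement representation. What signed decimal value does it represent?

-17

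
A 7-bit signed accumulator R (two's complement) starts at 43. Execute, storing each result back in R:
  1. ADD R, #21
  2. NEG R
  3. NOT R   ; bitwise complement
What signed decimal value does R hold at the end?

63

Start: R = 43 = 0101011.
R = 43 + 21 = 64; wraps to -64 = 1000000
R = −(-64) = 64; wraps to -64 = 1000000
R = NOT 1000000 = 0111111 = 63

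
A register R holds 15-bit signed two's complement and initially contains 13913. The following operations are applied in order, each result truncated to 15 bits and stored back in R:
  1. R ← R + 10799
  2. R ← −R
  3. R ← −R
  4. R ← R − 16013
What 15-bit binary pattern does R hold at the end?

Start: R = 13913 = 011011001011001.
R = 13913 + 10799 = 24712; wraps to -8056 = 110000010001000
R = −(-8056) = 8056 = 001111101111000
R = −(8056) = -8056 = 110000010001000
R = -8056 − 16013 = -24069; wraps to 8699 = 010000111111011

010000111111011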